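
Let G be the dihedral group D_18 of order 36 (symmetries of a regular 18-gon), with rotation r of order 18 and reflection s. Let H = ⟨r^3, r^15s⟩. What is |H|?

|⟨r^3⟩| = 6 and |⟨r^15s⟩| = 2, so |H| is a multiple of lcm(6, 2) = 6 and divides |G| = 36.
Closing under the operation: H = {e, r^3, r^6, r^9, r^12, r^15, s, r^3s, r^6s, r^9s, r^12s, r^15s}, so |H| = 12.

12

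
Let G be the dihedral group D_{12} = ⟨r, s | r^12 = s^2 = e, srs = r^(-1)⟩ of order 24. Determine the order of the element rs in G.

Computing powers of rs: the smallest k with (rs)^k = e is k = 2.

2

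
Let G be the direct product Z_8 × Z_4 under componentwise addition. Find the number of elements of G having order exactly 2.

3

An element (a,b) has order lcm(ord(a), ord(b)); count pairs with lcm equal to 2.
Enumerating gives 3 such elements.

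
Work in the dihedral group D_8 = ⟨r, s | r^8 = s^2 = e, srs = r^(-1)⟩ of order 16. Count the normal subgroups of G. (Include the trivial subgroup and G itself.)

7

G has 19 subgroups. Checking conjugation-invariance by order — order 1: 1/1 normal; order 2: 1/9 normal; order 4: 1/5 normal; order 8: 3/3 normal; order 16: 1/1 normal.
Total normal subgroups: 7.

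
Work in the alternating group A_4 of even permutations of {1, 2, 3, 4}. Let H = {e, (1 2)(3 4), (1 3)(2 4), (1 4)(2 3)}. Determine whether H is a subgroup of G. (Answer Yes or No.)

Yes

|H| = 4 divides |G| = 12, consistent with Lagrange.
H contains the identity, every element's inverse is in H, and H is closed under ∘: it is a subgroup.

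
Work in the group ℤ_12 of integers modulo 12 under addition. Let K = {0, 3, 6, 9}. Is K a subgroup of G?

Yes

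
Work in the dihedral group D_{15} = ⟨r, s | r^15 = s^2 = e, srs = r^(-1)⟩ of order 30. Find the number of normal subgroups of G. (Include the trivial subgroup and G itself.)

5

G has 28 subgroups. Checking conjugation-invariance by order — order 1: 1/1 normal; order 2: 0/15 normal; order 3: 1/1 normal; order 5: 1/1 normal; order 6: 0/5 normal; order 10: 0/3 normal; order 15: 1/1 normal; order 30: 1/1 normal.
Total normal subgroups: 5.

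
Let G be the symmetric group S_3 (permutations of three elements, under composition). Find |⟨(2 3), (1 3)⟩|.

|⟨(2 3)⟩| = 2 and |⟨(1 3)⟩| = 2, so |H| is a multiple of lcm(2, 2) = 2 and divides |G| = 6.
Closing {(2 3), (1 3)} under the group operation gives all of G, so |H| = 6.

6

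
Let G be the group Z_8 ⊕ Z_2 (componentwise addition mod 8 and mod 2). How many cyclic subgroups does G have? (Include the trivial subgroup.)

8

Group the elements of G by the cyclic subgroup they generate; each cyclic subgroup of order d accounts for φ(d) elements.
Cyclic subgroups by order — order 1: 1; order 2: 3; order 4: 2; order 8: 2.
Total: 8.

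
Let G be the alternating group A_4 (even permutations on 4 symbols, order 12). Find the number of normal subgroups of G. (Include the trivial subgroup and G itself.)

3

G has 10 subgroups. Checking conjugation-invariance by order — order 1: 1/1 normal; order 2: 0/3 normal; order 3: 0/4 normal; order 4: 1/1 normal; order 12: 1/1 normal.
Total normal subgroups: 3.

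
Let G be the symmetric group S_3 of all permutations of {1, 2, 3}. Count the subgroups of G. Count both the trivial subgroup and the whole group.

|G| = 6, so by Lagrange every subgroup order divides 6. Divisors: 1, 2, 3, 6.
Subgroups by order — order 1: 1; order 2: 3; order 3: 1; order 6: 1.
Total: 1 + 3 + 1 + 1 = 6.

6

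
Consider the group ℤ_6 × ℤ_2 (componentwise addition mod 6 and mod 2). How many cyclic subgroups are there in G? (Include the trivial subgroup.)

8

Each element a generates a cyclic subgroup ⟨a⟩; distinct elements may generate the same one (a cyclic group of order d has φ(d) generators).
Cyclic subgroups by order — order 1: 1; order 2: 3; order 3: 1; order 6: 3.
Total: 8.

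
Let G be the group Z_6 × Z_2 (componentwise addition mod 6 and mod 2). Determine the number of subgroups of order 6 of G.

3

|G| = 12 and 6 | 12, so subgroups of order 6 are possible by Lagrange.
The subgroups of order 6 are: {(0,0), (0,1), (2,0), (2,1), (4,0), (4,1)}; {(0,0), (1,0), (2,0), (3,0), (4,0), (5,0)}; {(0,0), (1,1), (2,0), (3,1), (4,0), (5,1)}.
So G has 3 subgroups of order 6.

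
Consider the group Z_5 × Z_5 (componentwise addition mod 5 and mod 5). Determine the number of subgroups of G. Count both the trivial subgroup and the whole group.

8

|G| = 25, so by Lagrange every subgroup order divides 25. Divisors: 1, 5, 25.
Subgroups by order — order 1: 1; order 5: 6; order 25: 1.
Total: 1 + 6 + 1 = 8.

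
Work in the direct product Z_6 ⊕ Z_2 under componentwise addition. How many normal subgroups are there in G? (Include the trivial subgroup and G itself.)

G is abelian, so every subgroup is normal.
G has 10 subgroups in total, hence 10 normal subgroups.

10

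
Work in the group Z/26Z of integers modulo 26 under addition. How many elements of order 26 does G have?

12

In a cyclic group of order 26, the number of elements of order d (for d | 26) is φ(d).
φ(26) = 12.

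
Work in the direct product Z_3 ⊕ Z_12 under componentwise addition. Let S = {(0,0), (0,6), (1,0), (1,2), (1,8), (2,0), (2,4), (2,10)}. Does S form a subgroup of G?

No

|S| = 8 does not divide |G| = 36, so by Lagrange S is not a subgroup.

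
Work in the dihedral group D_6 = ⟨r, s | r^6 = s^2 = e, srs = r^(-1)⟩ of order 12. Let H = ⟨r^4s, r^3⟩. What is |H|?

4

|⟨r^4s⟩| = 2 and |⟨r^3⟩| = 2, so |H| is a multiple of lcm(2, 2) = 2 and divides |G| = 12.
Closing under the operation: H = {e, r^3, rs, r^4s}, so |H| = 4.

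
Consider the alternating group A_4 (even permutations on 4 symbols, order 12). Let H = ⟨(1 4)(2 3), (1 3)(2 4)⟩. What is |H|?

4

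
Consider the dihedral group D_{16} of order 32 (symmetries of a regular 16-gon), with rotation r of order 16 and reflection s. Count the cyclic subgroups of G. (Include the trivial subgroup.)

A cyclic subgroup of order d is generated by each of its φ(d) elements of order d, so the cyclic subgroups of order d number (#elements of order d)/φ(d).
Cyclic subgroups by order — order 1: 1; order 2: 17; order 4: 1; order 8: 1; order 16: 1.
Total: 21.

21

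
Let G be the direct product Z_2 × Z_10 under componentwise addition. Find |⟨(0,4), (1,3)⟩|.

10

|⟨(0,4)⟩| = 5 and |⟨(1,3)⟩| = 10, so |H| is a multiple of lcm(5, 10) = 10 and divides |G| = 20.
Closing under the operation: H = {(0,0), (0,2), (0,4), (0,6), (0,8), (1,1), (1,3), (1,5), (1,7), (1,9)}, so |H| = 10.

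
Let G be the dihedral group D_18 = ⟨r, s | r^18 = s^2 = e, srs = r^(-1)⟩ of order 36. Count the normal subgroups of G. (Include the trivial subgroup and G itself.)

G has 45 subgroups. Checking conjugation-invariance by order — order 1: 1/1 normal; order 2: 1/19 normal; order 3: 1/1 normal; order 4: 0/9 normal; order 6: 1/7 normal; order 9: 1/1 normal; order 12: 0/3 normal; order 18: 3/3 normal; order 36: 1/1 normal.
Total normal subgroups: 9.

9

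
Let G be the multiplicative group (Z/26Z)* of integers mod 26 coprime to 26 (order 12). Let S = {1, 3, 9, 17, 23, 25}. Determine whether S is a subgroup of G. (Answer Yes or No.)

Yes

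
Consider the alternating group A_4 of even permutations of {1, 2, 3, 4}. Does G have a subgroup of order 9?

9 does not divide |G| = 12, so by Lagrange no subgroup of order 9 exists.

No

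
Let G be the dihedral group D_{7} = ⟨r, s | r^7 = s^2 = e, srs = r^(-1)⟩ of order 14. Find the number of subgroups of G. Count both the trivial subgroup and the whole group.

|G| = 14, so by Lagrange every subgroup order divides 14. Divisors: 1, 2, 7, 14.
Subgroups by order — order 1: 1; order 2: 7; order 7: 1; order 14: 1.
Total: 1 + 7 + 1 + 1 = 10.

10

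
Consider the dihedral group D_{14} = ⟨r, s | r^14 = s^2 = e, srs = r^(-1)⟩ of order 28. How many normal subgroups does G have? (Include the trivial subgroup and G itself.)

7

G has 28 subgroups. Checking conjugation-invariance by order — order 1: 1/1 normal; order 2: 1/15 normal; order 4: 0/7 normal; order 7: 1/1 normal; order 14: 3/3 normal; order 28: 1/1 normal.
Total normal subgroups: 7.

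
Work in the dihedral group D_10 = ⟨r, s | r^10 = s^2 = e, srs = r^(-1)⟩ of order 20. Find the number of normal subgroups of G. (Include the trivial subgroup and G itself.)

G has 22 subgroups. Checking conjugation-invariance by order — order 1: 1/1 normal; order 2: 1/11 normal; order 4: 0/5 normal; order 5: 1/1 normal; order 10: 3/3 normal; order 20: 1/1 normal.
Total normal subgroups: 7.

7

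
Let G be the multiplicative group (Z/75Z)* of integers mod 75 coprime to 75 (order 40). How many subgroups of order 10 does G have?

3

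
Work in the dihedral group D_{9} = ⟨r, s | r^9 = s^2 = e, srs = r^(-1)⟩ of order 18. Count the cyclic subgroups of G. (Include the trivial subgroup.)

12

Each element a generates a cyclic subgroup ⟨a⟩; distinct elements may generate the same one (a cyclic group of order d has φ(d) generators).
Cyclic subgroups by order — order 1: 1; order 2: 9; order 3: 1; order 9: 1.
Total: 12.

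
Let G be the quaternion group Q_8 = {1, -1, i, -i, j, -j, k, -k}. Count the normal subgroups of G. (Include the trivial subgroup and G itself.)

6

G has 6 subgroups. Checking conjugation-invariance by order — order 1: 1/1 normal; order 2: 1/1 normal; order 4: 3/3 normal; order 8: 1/1 normal.
Total normal subgroups: 6.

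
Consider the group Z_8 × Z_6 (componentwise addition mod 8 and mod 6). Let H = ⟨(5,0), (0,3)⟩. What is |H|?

16

|⟨(5,0)⟩| = 8 and |⟨(0,3)⟩| = 2, so |H| is a multiple of lcm(8, 2) = 8 and divides |G| = 48.
Closing under the operation: H = {(0,0), (0,3), (1,0), (1,3), (2,0), (2,3), (3,0), (3,3), (4,0), (4,3), (5,0), (5,3), (6,0), (6,3), (7,0), (7,3)}, so |H| = 16.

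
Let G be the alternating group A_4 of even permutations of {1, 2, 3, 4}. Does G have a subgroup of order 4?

4 | 12. A subgroup of order 4 is {e, (1 2)(3 4), (1 3)(2 4), (1 4)(2 3)}.

Yes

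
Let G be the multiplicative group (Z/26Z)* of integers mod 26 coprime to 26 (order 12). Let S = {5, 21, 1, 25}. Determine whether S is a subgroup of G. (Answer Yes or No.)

Yes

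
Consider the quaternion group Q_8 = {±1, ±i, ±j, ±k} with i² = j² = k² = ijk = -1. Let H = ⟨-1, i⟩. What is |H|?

|⟨-1⟩| = 2 and |⟨i⟩| = 4, so |H| is a multiple of lcm(2, 4) = 4 and divides |G| = 8.
Closing under the operation: H = {1, -1, i, -i}, so |H| = 4.

4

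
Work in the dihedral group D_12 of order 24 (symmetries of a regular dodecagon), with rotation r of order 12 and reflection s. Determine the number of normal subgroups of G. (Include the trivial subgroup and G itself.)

G has 34 subgroups. Checking conjugation-invariance by order — order 1: 1/1 normal; order 2: 1/13 normal; order 3: 1/1 normal; order 4: 1/7 normal; order 6: 1/5 normal; order 8: 0/3 normal; order 12: 3/3 normal; order 24: 1/1 normal.
Total normal subgroups: 9.

9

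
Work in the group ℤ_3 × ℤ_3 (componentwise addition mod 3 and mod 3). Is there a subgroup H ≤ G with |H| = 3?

3 | 9. A subgroup of order 3 is {(0,0), (0,1), (0,2)}.

Yes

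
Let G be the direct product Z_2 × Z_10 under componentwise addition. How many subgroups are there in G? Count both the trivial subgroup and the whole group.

|G| = 20, so by Lagrange every subgroup order divides 20. Divisors: 1, 2, 4, 5, 10, 20.
Subgroups by order — order 1: 1; order 2: 3; order 4: 1; order 5: 1; order 10: 3; order 20: 1.
Total: 1 + 3 + 1 + 1 + 3 + 1 = 10.

10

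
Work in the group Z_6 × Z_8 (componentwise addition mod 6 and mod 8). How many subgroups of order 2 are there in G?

3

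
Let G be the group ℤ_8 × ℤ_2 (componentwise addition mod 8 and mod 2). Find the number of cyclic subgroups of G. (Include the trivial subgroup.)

A cyclic subgroup of order d is generated by each of its φ(d) elements of order d, so the cyclic subgroups of order d number (#elements of order d)/φ(d).
Cyclic subgroups by order — order 1: 1; order 2: 3; order 4: 2; order 8: 2.
Total: 8.

8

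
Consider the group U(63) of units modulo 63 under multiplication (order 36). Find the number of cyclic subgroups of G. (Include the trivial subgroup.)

20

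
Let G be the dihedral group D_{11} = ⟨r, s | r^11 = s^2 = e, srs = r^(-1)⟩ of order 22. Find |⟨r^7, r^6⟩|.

|⟨r^7⟩| = 11 and |⟨r^6⟩| = 11, so |H| is a multiple of lcm(11, 11) = 11 and divides |G| = 22.
Closing under the operation: H = {e, r, r^2, r^3, r^4, r^5, r^6, r^7, r^8, r^9, r^10}, so |H| = 11.

11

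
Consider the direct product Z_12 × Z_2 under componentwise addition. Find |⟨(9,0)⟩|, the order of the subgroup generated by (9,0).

The order of (9,0) in Z_12 × Z_2 is lcm(ord(9) in Z_12, ord(0) in Z_2).
ord(9) = 4 and ord(0) = 1, so |⟨(9,0)⟩| = lcm(4, 1) = 4.

4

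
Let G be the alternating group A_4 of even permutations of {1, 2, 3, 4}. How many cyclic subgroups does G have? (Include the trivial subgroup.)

A cyclic subgroup of order d is generated by each of its φ(d) elements of order d, so the cyclic subgroups of order d number (#elements of order d)/φ(d).
Cyclic subgroups by order — order 1: 1; order 2: 3; order 3: 4.
Total: 8.

8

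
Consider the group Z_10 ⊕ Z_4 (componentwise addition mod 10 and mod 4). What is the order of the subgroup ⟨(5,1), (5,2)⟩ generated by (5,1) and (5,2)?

|⟨(5,1)⟩| = 4 and |⟨(5,2)⟩| = 2, so |H| is a multiple of lcm(4, 2) = 4 and divides |G| = 40.
Closing under the operation: H = {(0,0), (0,1), (0,2), (0,3), (5,0), (5,1), (5,2), (5,3)}, so |H| = 8.

8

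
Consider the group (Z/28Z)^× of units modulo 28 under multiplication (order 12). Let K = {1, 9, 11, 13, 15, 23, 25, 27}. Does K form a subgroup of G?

|K| = 8 does not divide |G| = 12, so by Lagrange K is not a subgroup.

No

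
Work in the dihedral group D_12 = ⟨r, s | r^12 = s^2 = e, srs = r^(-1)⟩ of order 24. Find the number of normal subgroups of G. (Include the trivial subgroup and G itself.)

G has 34 subgroups. Checking conjugation-invariance by order — order 1: 1/1 normal; order 2: 1/13 normal; order 3: 1/1 normal; order 4: 1/7 normal; order 6: 1/5 normal; order 8: 0/3 normal; order 12: 3/3 normal; order 24: 1/1 normal.
Total normal subgroups: 9.

9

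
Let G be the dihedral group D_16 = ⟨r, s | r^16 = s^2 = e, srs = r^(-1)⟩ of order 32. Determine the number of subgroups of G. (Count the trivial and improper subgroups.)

|G| = 32, so by Lagrange every subgroup order divides 32. Divisors: 1, 2, 4, 8, 16, 32.
Subgroups by order — order 1: 1; order 2: 17; order 4: 9; order 8: 5; order 16: 3; order 32: 1.
Total: 1 + 17 + 9 + 5 + 3 + 1 = 36.

36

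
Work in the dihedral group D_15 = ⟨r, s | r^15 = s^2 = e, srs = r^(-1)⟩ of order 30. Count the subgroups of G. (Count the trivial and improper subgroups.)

|G| = 30, so by Lagrange every subgroup order divides 30. Divisors: 1, 2, 3, 5, 6, 10, 15, 30.
Subgroups by order — order 1: 1; order 2: 15; order 3: 1; order 5: 1; order 6: 5; order 10: 3; order 15: 1; order 30: 1.
Total: 1 + 15 + 1 + 1 + 5 + 3 + 1 + 1 = 28.

28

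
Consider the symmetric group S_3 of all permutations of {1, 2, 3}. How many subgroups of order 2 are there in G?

|G| = 6 and 2 | 6, so subgroups of order 2 are possible by Lagrange.
The subgroups of order 2 are: {e, (1 2)}; {e, (1 3)}; {e, (2 3)}.
So G has 3 subgroups of order 2.

3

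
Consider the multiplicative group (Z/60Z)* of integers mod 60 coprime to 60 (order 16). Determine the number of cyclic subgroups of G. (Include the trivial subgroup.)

12

Group the elements of G by the cyclic subgroup they generate; each cyclic subgroup of order d accounts for φ(d) elements.
Cyclic subgroups by order — order 1: 1; order 2: 7; order 4: 4.
Total: 12.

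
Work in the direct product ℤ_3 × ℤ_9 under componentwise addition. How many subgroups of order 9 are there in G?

4

|G| = 27 and 9 | 27, so subgroups of order 9 are possible by Lagrange.
The subgroups of order 9 are: {(0,0), (0,1), (0,2), (0,3), (0,4), (0,5), (0,6), (0,7), (0,8)}; {(0,0), (0,3), (0,6), (1,0), (1,3), (1,6), (2,0), (2,3), (2,6)}; {(0,0), (0,3), (0,6), (1,1), (1,4), (1,7), (2,2), (2,5), (2,8)}; {(0,0), (0,3), (0,6), (1,2), (1,5), (1,8), (2,1), (2,4), (2,7)}.
So G has 4 subgroups of order 9.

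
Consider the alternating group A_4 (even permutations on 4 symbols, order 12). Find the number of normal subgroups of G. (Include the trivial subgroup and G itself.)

G has 10 subgroups. Checking conjugation-invariance by order — order 1: 1/1 normal; order 2: 0/3 normal; order 3: 0/4 normal; order 4: 1/1 normal; order 12: 1/1 normal.
Total normal subgroups: 3.

3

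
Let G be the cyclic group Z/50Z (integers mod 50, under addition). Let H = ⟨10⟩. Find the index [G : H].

10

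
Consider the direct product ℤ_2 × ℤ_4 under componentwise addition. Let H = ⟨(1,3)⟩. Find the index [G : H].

2

|⟨(1,3)⟩| = 4 and |G| = 8.
By Lagrange, [G : H] = |G|/|H| = 8/4 = 2.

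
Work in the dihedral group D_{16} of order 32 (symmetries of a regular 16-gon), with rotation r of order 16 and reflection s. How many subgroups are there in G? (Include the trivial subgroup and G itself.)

|G| = 32, so by Lagrange every subgroup order divides 32. Divisors: 1, 2, 4, 8, 16, 32.
Subgroups by order — order 1: 1; order 2: 17; order 4: 9; order 8: 5; order 16: 3; order 32: 1.
Total: 1 + 17 + 9 + 5 + 3 + 1 = 36.

36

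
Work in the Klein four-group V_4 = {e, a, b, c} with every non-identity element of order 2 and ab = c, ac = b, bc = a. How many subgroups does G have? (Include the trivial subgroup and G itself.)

5

|G| = 4, so by Lagrange every subgroup order divides 4. Divisors: 1, 2, 4.
Subgroups by order — order 1: 1; order 2: 3; order 4: 1.
Total: 1 + 3 + 1 = 5.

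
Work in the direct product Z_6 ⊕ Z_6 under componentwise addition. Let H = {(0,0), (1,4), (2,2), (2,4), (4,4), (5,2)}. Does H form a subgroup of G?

No

(2,4) ∈ H but its inverse (4,2) ∉ H, so H is not a subgroup.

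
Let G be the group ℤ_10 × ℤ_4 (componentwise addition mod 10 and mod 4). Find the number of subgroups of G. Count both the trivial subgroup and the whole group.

|G| = 40, so by Lagrange every subgroup order divides 40. Divisors: 1, 2, 4, 5, 8, 10, 20, 40.
Subgroups by order — order 1: 1; order 2: 3; order 4: 3; order 5: 1; order 8: 1; order 10: 3; order 20: 3; order 40: 1.
Total: 1 + 3 + 3 + 1 + 1 + 3 + 3 + 1 = 16.

16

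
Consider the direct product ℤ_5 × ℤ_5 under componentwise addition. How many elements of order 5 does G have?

24

An element (a,b) has order lcm(ord(a), ord(b)); count pairs with lcm equal to 5.
Enumerating gives 24 such elements.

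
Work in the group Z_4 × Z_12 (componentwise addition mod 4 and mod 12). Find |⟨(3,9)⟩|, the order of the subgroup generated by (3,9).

The order of (3,9) in Z_4 × Z_12 is lcm(ord(3) in Z_4, ord(9) in Z_12).
ord(3) = 4 and ord(9) = 4, so |⟨(3,9)⟩| = lcm(4, 4) = 4.

4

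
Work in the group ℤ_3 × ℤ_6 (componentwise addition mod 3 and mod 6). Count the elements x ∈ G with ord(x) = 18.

0

An element (a,b) has order lcm(ord(a), ord(b)); count pairs with lcm equal to 18.
Enumerating gives 0 such elements.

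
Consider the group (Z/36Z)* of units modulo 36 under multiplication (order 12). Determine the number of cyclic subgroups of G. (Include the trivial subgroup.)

A cyclic subgroup of order d is generated by each of its φ(d) elements of order d, so the cyclic subgroups of order d number (#elements of order d)/φ(d).
Cyclic subgroups by order — order 1: 1; order 2: 3; order 3: 1; order 6: 3.
Total: 8.

8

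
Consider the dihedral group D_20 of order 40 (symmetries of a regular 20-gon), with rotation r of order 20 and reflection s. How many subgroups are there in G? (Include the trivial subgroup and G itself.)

48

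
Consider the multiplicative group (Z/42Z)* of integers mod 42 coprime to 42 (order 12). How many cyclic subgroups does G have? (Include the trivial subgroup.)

A cyclic subgroup of order d is generated by each of its φ(d) elements of order d, so the cyclic subgroups of order d number (#elements of order d)/φ(d).
Cyclic subgroups by order — order 1: 1; order 2: 3; order 3: 1; order 6: 3.
Total: 8.

8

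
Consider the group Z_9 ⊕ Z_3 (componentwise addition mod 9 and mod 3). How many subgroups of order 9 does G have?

|G| = 27 and 9 | 27, so subgroups of order 9 are possible by Lagrange.
The subgroups of order 9 are: {(0,0), (0,1), (0,2), (3,0), (3,1), (3,2), (6,0), (6,1), (6,2)}; {(0,0), (1,0), (2,0), (3,0), (4,0), (5,0), (6,0), (7,0), (8,0)}; {(0,0), (1,1), (2,2), (3,0), (4,1), (5,2), (6,0), (7,1), (8,2)}; {(0,0), (1,2), (2,1), (3,0), (4,2), (5,1), (6,0), (7,2), (8,1)}.
So G has 4 subgroups of order 9.

4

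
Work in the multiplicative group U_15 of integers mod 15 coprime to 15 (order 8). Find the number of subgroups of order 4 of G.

3

|G| = 8 and 4 | 8, so subgroups of order 4 are possible by Lagrange.
The subgroups of order 4 are: {1, 4, 11, 14}; {1, 4, 7, 13}; {1, 2, 4, 8}.
So G has 3 subgroups of order 4.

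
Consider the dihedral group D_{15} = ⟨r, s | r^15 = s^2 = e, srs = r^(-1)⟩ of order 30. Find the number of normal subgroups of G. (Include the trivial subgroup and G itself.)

5

G has 28 subgroups. Checking conjugation-invariance by order — order 1: 1/1 normal; order 2: 0/15 normal; order 3: 1/1 normal; order 5: 1/1 normal; order 6: 0/5 normal; order 10: 0/3 normal; order 15: 1/1 normal; order 30: 1/1 normal.
Total normal subgroups: 5.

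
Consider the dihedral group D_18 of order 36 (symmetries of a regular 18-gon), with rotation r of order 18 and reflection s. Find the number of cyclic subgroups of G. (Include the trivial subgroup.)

A cyclic subgroup of order d is generated by each of its φ(d) elements of order d, so the cyclic subgroups of order d number (#elements of order d)/φ(d).
Cyclic subgroups by order — order 1: 1; order 2: 19; order 3: 1; order 6: 1; order 9: 1; order 18: 1.
Total: 24.

24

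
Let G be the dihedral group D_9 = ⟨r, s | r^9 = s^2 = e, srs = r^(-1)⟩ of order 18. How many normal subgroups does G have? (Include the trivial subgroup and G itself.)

G has 16 subgroups. Checking conjugation-invariance by order — order 1: 1/1 normal; order 2: 0/9 normal; order 3: 1/1 normal; order 6: 0/3 normal; order 9: 1/1 normal; order 18: 1/1 normal.
Total normal subgroups: 4.

4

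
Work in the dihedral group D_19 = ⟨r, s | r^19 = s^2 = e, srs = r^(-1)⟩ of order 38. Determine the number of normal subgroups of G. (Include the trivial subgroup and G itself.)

3

G has 22 subgroups. Checking conjugation-invariance by order — order 1: 1/1 normal; order 2: 0/19 normal; order 19: 1/1 normal; order 38: 1/1 normal.
Total normal subgroups: 3.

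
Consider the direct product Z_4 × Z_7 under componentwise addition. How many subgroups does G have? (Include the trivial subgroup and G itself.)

|G| = 28, so by Lagrange every subgroup order divides 28. Divisors: 1, 2, 4, 7, 14, 28.
Subgroups by order — order 1: 1; order 2: 1; order 4: 1; order 7: 1; order 14: 1; order 28: 1.
Total: 1 + 1 + 1 + 1 + 1 + 1 = 6.

6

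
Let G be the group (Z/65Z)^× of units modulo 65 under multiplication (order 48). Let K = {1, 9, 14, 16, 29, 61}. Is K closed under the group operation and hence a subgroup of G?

|K| = 6 divides |G| = 48, consistent with Lagrange.
K contains the identity, every element's inverse is in K, and K is closed under ·: it is a subgroup.
In fact K = ⟨29⟩.

Yes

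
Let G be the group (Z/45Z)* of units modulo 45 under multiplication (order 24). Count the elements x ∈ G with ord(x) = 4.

The elements of order 4 are: 8, 17, 28, 37.
That's 4.

4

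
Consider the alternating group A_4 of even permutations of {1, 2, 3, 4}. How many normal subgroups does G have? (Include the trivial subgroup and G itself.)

G has 10 subgroups. Checking conjugation-invariance by order — order 1: 1/1 normal; order 2: 0/3 normal; order 3: 0/4 normal; order 4: 1/1 normal; order 12: 1/1 normal.
Total normal subgroups: 3.

3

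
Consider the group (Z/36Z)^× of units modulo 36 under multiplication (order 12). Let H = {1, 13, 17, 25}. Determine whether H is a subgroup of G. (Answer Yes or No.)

Closure fails: 17 · 25 = 29 ∉ H. So H is not a subgroup.

No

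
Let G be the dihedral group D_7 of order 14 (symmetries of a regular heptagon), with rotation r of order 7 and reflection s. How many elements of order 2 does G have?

The elements of order 2 are: s, rs, r^2s, r^3s, r^4s, r^5s, r^6s.
That's 7.

7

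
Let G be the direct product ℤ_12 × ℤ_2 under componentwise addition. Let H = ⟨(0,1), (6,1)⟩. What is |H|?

4

|⟨(0,1)⟩| = 2 and |⟨(6,1)⟩| = 2, so |H| is a multiple of lcm(2, 2) = 2 and divides |G| = 24.
Closing under the operation: H = {(0,0), (0,1), (6,0), (6,1)}, so |H| = 4.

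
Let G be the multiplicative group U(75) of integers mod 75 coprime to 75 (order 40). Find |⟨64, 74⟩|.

|⟨64⟩| = 10 and |⟨74⟩| = 2, so |H| is a multiple of lcm(10, 2) = 10 and divides |G| = 40.
Closing under the operation: H = {1, 4, 11, 14, 16, 19, 26, 29, 31, 34, 41, 44, 46, 49, 56, 59, 61, 64, 71, 74}, so |H| = 20.

20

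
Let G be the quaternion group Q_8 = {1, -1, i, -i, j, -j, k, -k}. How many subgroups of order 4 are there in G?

|G| = 8 and 4 | 8, so subgroups of order 4 are possible by Lagrange.
The subgroups of order 4 are: {1, -1, i, -i}; {1, -1, j, -j}; {1, -1, k, -k}.
So G has 3 subgroups of order 4.

3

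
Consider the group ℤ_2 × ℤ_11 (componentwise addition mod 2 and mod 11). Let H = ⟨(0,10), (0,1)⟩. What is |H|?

11

|⟨(0,10)⟩| = 11 and |⟨(0,1)⟩| = 11, so |H| is a multiple of lcm(11, 11) = 11 and divides |G| = 22.
Closing under the operation: H = {(0,0), (0,1), (0,2), (0,3), (0,4), (0,5), (0,6), (0,7), (0,8), (0,9), (0,10)}, so |H| = 11.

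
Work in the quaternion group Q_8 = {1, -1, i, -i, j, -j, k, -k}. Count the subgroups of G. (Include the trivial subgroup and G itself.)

6

|G| = 8, so by Lagrange every subgroup order divides 8. Divisors: 1, 2, 4, 8.
Subgroups by order — order 1: 1; order 2: 1; order 4: 3; order 8: 1.
Total: 1 + 1 + 3 + 1 = 6.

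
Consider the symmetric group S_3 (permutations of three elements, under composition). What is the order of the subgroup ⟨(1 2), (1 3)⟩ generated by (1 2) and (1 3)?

6

|⟨(1 2)⟩| = 2 and |⟨(1 3)⟩| = 2, so |H| is a multiple of lcm(2, 2) = 2 and divides |G| = 6.
Closing {(1 2), (1 3)} under the group operation gives all of G, so |H| = 6.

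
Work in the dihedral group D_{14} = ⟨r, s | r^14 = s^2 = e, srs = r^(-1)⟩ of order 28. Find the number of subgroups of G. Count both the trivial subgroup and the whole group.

|G| = 28, so by Lagrange every subgroup order divides 28. Divisors: 1, 2, 4, 7, 14, 28.
Subgroups by order — order 1: 1; order 2: 15; order 4: 7; order 7: 1; order 14: 3; order 28: 1.
Total: 1 + 15 + 7 + 1 + 3 + 1 = 28.

28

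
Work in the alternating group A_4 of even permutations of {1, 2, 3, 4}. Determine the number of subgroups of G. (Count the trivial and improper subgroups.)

10

|G| = 12, so by Lagrange every subgroup order divides 12. Divisors: 1, 2, 3, 4, 6, 12.
Subgroups by order — order 1: 1; order 2: 3; order 3: 4; order 4: 1; order 6: 0; order 12: 1.
Total: 1 + 3 + 4 + 1 + 0 + 1 = 10.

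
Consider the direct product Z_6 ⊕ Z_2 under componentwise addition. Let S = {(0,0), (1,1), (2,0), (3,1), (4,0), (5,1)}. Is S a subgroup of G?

|S| = 6 divides |G| = 12, consistent with Lagrange.
S contains the identity, every element's inverse is in S, and S is closed under +: it is a subgroup.
In fact S = ⟨(1,1)⟩.

Yes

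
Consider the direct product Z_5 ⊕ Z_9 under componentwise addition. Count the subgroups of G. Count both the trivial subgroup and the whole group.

6

|G| = 45, so by Lagrange every subgroup order divides 45. Divisors: 1, 3, 5, 9, 15, 45.
Subgroups by order — order 1: 1; order 3: 1; order 5: 1; order 9: 1; order 15: 1; order 45: 1.
Total: 1 + 1 + 1 + 1 + 1 + 1 = 6.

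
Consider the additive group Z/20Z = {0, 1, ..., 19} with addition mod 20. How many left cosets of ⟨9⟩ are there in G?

|⟨9⟩| = 20 and |G| = 20.
By Lagrange, [G : H] = |G|/|H| = 20/20 = 1.

1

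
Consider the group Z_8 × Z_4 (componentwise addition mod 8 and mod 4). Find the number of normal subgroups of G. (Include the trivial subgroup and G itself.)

22

G is abelian, so every subgroup is normal.
G has 22 subgroups in total, hence 22 normal subgroups.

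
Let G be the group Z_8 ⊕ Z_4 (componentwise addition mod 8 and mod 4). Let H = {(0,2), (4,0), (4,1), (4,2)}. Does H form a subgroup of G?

No

The identity (0,0) ∉ H, so H is not a subgroup.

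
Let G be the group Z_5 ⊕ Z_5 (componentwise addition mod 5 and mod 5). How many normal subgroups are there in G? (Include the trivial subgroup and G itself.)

8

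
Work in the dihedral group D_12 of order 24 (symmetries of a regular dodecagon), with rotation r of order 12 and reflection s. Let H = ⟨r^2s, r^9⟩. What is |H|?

8

|⟨r^2s⟩| = 2 and |⟨r^9⟩| = 4, so |H| is a multiple of lcm(2, 4) = 4 and divides |G| = 24.
Closing under the operation: H = {e, r^3, r^6, r^9, r^2s, r^5s, r^8s, r^11s}, so |H| = 8.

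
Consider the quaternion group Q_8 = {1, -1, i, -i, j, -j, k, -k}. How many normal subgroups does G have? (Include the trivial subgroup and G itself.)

G has 6 subgroups. Checking conjugation-invariance by order — order 1: 1/1 normal; order 2: 1/1 normal; order 4: 3/3 normal; order 8: 1/1 normal.
Total normal subgroups: 6.

6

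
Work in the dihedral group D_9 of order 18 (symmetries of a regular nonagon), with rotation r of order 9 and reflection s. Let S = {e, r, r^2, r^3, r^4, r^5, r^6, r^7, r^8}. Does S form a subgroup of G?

Yes

|S| = 9 divides |G| = 18, consistent with Lagrange.
S contains the identity, every element's inverse is in S, and S is closed under ·: it is a subgroup.
In fact S = ⟨r^4⟩.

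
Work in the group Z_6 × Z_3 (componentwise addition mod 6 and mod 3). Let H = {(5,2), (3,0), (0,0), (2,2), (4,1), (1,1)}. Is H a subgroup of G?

|H| = 6 divides |G| = 18, consistent with Lagrange.
H contains the identity, every element's inverse is in H, and H is closed under +: it is a subgroup.
In fact H = ⟨(5,2)⟩.

Yes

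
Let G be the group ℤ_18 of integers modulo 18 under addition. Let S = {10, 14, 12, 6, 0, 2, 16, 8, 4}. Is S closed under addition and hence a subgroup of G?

|S| = 9 divides |G| = 18, consistent with Lagrange.
S contains the identity, every element's inverse is in S, and S is closed under +: it is a subgroup.
In fact S = ⟨2⟩.

Yes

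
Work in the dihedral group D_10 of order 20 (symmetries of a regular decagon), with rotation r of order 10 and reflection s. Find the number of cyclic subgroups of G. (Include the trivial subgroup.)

Group the elements of G by the cyclic subgroup they generate; each cyclic subgroup of order d accounts for φ(d) elements.
Cyclic subgroups by order — order 1: 1; order 2: 11; order 5: 1; order 10: 1.
Total: 14.

14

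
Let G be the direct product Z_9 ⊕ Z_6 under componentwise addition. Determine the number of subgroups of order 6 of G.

|G| = 54 and 6 | 54, so subgroups of order 6 are possible by Lagrange.
The subgroups of order 6 are: {(0,0), (0,1), (0,2), (0,3), (0,4), (0,5)}; {(0,0), (0,3), (3,0), (3,3), (6,0), (6,3)}; {(0,0), (0,3), (3,1), (3,4), (6,2), (6,5)}; {(0,0), (0,3), (3,2), (3,5), (6,1), (6,4)}.
So G has 4 subgroups of order 6.

4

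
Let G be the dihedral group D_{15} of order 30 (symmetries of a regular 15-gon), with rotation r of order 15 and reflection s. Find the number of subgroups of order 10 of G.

3

|G| = 30 and 10 | 30, so subgroups of order 10 are possible by Lagrange.
The subgroups of order 10 are: {e, r^3, r^6, r^9, r^12, rs, r^4s, r^7s, r^10s, r^13s}; {e, r^3, r^6, r^9, r^12, r^2s, r^5s, r^8s, r^11s, r^14s}; {e, r^3, r^6, r^9, r^12, s, r^3s, r^6s, r^9s, r^12s}.
So G has 3 subgroups of order 10.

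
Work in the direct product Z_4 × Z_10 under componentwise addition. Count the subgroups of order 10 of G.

3

|G| = 40 and 10 | 40, so subgroups of order 10 are possible by Lagrange.
The subgroups of order 10 are: {(0,0), (0,1), (0,2), (0,3), (0,4), (0,5), (0,6), (0,7), (0,8), (0,9)}; {(0,0), (0,2), (0,4), (0,6), (0,8), (2,0), (2,2), (2,4), (2,6), (2,8)}; {(0,0), (0,2), (0,4), (0,6), (0,8), (2,1), (2,3), (2,5), (2,7), (2,9)}.
So G has 3 subgroups of order 10.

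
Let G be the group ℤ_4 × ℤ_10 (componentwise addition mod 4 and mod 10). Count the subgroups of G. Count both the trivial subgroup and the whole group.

16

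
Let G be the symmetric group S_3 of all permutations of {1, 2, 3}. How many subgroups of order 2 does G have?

|G| = 6 and 2 | 6, so subgroups of order 2 are possible by Lagrange.
The subgroups of order 2 are: {e, (1 2)}; {e, (1 3)}; {e, (2 3)}.
So G has 3 subgroups of order 2.

3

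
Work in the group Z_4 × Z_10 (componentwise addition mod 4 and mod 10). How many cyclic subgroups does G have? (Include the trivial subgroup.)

12

Group the elements of G by the cyclic subgroup they generate; each cyclic subgroup of order d accounts for φ(d) elements.
Cyclic subgroups by order — order 1: 1; order 2: 3; order 4: 2; order 5: 1; order 10: 3; order 20: 2.
Total: 12.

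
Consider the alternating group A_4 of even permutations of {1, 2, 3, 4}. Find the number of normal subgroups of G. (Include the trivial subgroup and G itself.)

3

G has 10 subgroups. Checking conjugation-invariance by order — order 1: 1/1 normal; order 2: 0/3 normal; order 3: 0/4 normal; order 4: 1/1 normal; order 12: 1/1 normal.
Total normal subgroups: 3.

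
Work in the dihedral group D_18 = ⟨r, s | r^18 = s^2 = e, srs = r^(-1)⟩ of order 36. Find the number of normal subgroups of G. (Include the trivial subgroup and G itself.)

9

G has 45 subgroups. Checking conjugation-invariance by order — order 1: 1/1 normal; order 2: 1/19 normal; order 3: 1/1 normal; order 4: 0/9 normal; order 6: 1/7 normal; order 9: 1/1 normal; order 12: 0/3 normal; order 18: 3/3 normal; order 36: 1/1 normal.
Total normal subgroups: 9.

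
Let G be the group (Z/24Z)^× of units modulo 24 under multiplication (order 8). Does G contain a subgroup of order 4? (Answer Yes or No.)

Yes

4 | 8. A subgroup of order 4 is {1, 11, 13, 23}.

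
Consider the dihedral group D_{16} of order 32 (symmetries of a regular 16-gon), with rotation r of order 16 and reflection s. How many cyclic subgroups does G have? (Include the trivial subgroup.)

21

Group the elements of G by the cyclic subgroup they generate; each cyclic subgroup of order d accounts for φ(d) elements.
Cyclic subgroups by order — order 1: 1; order 2: 17; order 4: 1; order 8: 1; order 16: 1.
Total: 21.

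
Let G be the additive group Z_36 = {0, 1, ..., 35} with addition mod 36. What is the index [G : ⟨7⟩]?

1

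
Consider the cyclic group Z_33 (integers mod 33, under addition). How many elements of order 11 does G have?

10

In a cyclic group of order 33, the number of elements of order d (for d | 33) is φ(d).
φ(11) = 10.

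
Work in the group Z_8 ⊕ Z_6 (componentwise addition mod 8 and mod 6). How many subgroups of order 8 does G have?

3

|G| = 48 and 8 | 48, so subgroups of order 8 are possible by Lagrange.
The subgroups of order 8 are: {(0,0), (0,3), (2,0), (2,3), (4,0), (4,3), (6,0), (6,3)}; {(0,0), (1,0), (2,0), (3,0), (4,0), (5,0), (6,0), (7,0)}; {(0,0), (1,3), (2,0), (3,3), (4,0), (5,3), (6,0), (7,3)}.
So G has 3 subgroups of order 8.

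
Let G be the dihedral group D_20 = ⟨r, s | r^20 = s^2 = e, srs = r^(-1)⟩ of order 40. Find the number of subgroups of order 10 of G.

|G| = 40 and 10 | 40, so subgroups of order 10 are possible by Lagrange.
The subgroups of order 10 are: {e, r^2, r^4, r^6, r^8, r^10, r^12, r^14, r^16, r^18}; {e, r^4, r^8, r^12, r^16, r^2s, r^6s, r^10s, r^14s, r^18s}; {e, r^4, r^8, r^12, r^16, r^3s, r^7s, r^11s, r^15s, r^19s}; {e, r^4, r^8, r^12, r^16, s, r^4s, r^8s, r^12s, r^16s}; … (5 in all).
So G has 5 subgroups of order 10.

5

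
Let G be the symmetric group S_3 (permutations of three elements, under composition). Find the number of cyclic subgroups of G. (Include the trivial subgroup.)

A cyclic subgroup of order d is generated by each of its φ(d) elements of order d, so the cyclic subgroups of order d number (#elements of order d)/φ(d).
Cyclic subgroups by order — order 1: 1; order 2: 3; order 3: 1.
Total: 5.

5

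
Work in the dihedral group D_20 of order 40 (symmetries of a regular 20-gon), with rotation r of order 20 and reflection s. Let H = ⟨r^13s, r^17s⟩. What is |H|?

10

|⟨r^13s⟩| = 2 and |⟨r^17s⟩| = 2, so |H| is a multiple of lcm(2, 2) = 2 and divides |G| = 40.
Closing under the operation: H = {e, r^4, r^8, r^12, r^16, rs, r^5s, r^9s, r^13s, r^17s}, so |H| = 10.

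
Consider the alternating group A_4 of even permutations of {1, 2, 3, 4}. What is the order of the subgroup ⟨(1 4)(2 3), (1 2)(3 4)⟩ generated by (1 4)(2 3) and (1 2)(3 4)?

4

|⟨(1 4)(2 3)⟩| = 2 and |⟨(1 2)(3 4)⟩| = 2, so |H| is a multiple of lcm(2, 2) = 2 and divides |G| = 12.
Closing under the operation: H = {e, (1 2)(3 4), (1 3)(2 4), (1 4)(2 3)}, so |H| = 4.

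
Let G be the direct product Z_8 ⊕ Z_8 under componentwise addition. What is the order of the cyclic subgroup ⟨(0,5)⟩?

8

The order of (0,5) in Z_8 × Z_8 is lcm(ord(0) in Z_8, ord(5) in Z_8).
ord(0) = 1 and ord(5) = 8, so |⟨(0,5)⟩| = lcm(1, 8) = 8.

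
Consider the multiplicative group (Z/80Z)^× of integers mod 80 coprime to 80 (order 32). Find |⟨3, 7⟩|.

16

|⟨3⟩| = 4 and |⟨7⟩| = 4, so |H| is a multiple of lcm(4, 4) = 4 and divides |G| = 32.
Closing under the operation: H = {1, 3, 7, 9, 21, 23, 27, 29, 41, 43, 47, 49, 61, 63, 67, 69}, so |H| = 16.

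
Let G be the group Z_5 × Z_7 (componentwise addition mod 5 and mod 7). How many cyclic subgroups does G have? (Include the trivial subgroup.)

Each element a generates a cyclic subgroup ⟨a⟩; distinct elements may generate the same one (a cyclic group of order d has φ(d) generators).
Cyclic subgroups by order — order 1: 1; order 5: 1; order 7: 1; order 35: 1.
Total: 4.

4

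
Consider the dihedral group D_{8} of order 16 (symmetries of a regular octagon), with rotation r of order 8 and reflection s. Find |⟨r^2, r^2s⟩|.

8

|⟨r^2⟩| = 4 and |⟨r^2s⟩| = 2, so |H| is a multiple of lcm(4, 2) = 4 and divides |G| = 16.
Closing under the operation: H = {e, r^2, r^4, r^6, s, r^2s, r^4s, r^6s}, so |H| = 8.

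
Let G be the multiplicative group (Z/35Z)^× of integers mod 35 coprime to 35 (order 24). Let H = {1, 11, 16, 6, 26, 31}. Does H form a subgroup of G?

|H| = 6 divides |G| = 24, consistent with Lagrange.
H contains the identity, every element's inverse is in H, and H is closed under ·: it is a subgroup.
In fact H = ⟨26⟩.

Yes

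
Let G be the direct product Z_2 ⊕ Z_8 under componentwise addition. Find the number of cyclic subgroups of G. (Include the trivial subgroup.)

Group the elements of G by the cyclic subgroup they generate; each cyclic subgroup of order d accounts for φ(d) elements.
Cyclic subgroups by order — order 1: 1; order 2: 3; order 4: 2; order 8: 2.
Total: 8.

8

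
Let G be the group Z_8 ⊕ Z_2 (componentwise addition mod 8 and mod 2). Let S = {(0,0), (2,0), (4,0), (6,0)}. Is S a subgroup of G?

Yes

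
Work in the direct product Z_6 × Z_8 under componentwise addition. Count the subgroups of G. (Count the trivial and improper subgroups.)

|G| = 48, so by Lagrange every subgroup order divides 48. Divisors: 1, 2, 3, 4, 6, 8, 12, 16, 24, 48.
Subgroups by order — order 1: 1; order 2: 3; order 3: 1; order 4: 3; order 6: 3; order 8: 3; order 12: 3; order 16: 1; order 24: 3; order 48: 1.
Total: 1 + 3 + 1 + 3 + 3 + 3 + 3 + 1 + 3 + 1 = 22.

22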